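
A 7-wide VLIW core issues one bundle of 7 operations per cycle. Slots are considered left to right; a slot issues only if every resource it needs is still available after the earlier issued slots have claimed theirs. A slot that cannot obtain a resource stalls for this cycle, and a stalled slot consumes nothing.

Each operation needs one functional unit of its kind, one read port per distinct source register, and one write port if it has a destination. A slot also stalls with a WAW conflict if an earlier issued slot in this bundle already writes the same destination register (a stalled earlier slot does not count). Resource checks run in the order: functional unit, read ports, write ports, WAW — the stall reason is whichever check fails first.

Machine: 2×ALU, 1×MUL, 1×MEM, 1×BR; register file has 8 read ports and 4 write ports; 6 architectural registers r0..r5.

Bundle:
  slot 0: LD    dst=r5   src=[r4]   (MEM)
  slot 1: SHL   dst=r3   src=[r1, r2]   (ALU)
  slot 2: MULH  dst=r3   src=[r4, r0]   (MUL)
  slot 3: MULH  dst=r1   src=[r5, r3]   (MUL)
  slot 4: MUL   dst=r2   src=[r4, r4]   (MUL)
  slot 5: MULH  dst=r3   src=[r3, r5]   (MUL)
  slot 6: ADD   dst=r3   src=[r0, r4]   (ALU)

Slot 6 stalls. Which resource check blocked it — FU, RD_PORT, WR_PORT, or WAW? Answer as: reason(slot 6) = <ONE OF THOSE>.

#0 MEM src=r4 dispatched  <A:2 Mu:1 Ld:0 B:1 rd:7 wr:3>
#1 ALU src=r1,r2 dispatched  <A:1 Mu:1 Ld:0 B:1 rd:5 wr:2>
#2 MUL src=r4,r0 held:WAW  <A:1 Mu:1 Ld:0 B:1 rd:5 wr:2>
#3 MUL src=r5,r3 dispatched  <A:1 Mu:0 Ld:0 B:1 rd:3 wr:1>
#4 MUL src=r4,r4 held:FU  <A:1 Mu:0 Ld:0 B:1 rd:3 wr:1>
#5 MUL src=r3,r5 held:FU  <A:1 Mu:0 Ld:0 B:1 rd:3 wr:1>
#6 ALU src=r0,r4 held:WAW  <A:1 Mu:0 Ld:0 B:1 rd:3 wr:1>

reason(slot 6) = WAW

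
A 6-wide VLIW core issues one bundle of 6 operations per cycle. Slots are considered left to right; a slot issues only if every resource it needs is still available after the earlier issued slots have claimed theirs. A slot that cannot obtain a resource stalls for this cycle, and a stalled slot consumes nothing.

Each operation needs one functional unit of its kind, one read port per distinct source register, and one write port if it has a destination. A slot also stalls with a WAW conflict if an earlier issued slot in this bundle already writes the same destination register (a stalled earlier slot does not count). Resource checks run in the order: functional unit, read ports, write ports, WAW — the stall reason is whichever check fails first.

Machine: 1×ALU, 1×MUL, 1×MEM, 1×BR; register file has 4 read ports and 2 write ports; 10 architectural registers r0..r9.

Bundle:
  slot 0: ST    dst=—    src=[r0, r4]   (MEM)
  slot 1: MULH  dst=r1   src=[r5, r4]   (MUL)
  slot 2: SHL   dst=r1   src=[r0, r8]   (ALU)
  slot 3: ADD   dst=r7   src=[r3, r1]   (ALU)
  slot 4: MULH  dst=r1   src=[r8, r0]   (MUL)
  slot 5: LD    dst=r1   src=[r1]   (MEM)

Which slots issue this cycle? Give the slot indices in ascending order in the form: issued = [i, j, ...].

issued = [0, 1]

#0 MEM src=r0,r4 dispatched  <A:1 Mu:1 Ld:0 B:1 rd:2 wr:2>
#1 MUL src=r5,r4 dispatched  <A:1 Mu:0 Ld:0 B:1 rd:0 wr:1>
#2 ALU src=r0,r8 held:RD_PORT  <A:1 Mu:0 Ld:0 B:1 rd:0 wr:1>
#3 ALU src=r3,r1 held:RD_PORT  <A:1 Mu:0 Ld:0 B:1 rd:0 wr:1>
#4 MUL src=r8,r0 held:FU  <A:1 Mu:0 Ld:0 B:1 rd:0 wr:1>
#5 MEM src=r1 held:FU  <A:1 Mu:0 Ld:0 B:1 rd:0 wr:1>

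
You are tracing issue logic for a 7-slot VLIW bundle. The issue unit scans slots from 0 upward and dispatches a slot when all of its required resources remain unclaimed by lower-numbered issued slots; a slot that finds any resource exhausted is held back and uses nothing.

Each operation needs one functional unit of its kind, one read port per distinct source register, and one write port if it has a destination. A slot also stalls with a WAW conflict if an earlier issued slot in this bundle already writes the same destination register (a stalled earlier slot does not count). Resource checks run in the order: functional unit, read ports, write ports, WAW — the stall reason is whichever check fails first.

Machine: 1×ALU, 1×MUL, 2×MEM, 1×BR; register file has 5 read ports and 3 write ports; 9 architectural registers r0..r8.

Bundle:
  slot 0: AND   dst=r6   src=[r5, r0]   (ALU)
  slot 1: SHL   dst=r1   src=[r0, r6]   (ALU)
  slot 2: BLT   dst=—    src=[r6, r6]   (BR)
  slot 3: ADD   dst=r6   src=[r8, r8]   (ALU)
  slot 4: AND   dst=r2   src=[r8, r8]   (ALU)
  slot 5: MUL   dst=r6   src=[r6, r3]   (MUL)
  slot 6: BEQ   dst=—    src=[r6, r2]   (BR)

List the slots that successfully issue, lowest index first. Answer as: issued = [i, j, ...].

issued = [0, 2]

slot 0 (ALU): ISSUE — free A0,Mu1,Ld2,B1 rp3 wp2
slot 1 (ALU): stall FU — free A0,Mu1,Ld2,B1 rp3 wp2
slot 2 (BR): ISSUE — free A0,Mu1,Ld2,B0 rp2 wp2
slot 3 (ALU): stall FU — free A0,Mu1,Ld2,B0 rp2 wp2
slot 4 (ALU): stall FU — free A0,Mu1,Ld2,B0 rp2 wp2
slot 5 (MUL): stall WAW — free A0,Mu1,Ld2,B0 rp2 wp2
slot 6 (BR): stall FU — free A0,Mu1,Ld2,B0 rp2 wp2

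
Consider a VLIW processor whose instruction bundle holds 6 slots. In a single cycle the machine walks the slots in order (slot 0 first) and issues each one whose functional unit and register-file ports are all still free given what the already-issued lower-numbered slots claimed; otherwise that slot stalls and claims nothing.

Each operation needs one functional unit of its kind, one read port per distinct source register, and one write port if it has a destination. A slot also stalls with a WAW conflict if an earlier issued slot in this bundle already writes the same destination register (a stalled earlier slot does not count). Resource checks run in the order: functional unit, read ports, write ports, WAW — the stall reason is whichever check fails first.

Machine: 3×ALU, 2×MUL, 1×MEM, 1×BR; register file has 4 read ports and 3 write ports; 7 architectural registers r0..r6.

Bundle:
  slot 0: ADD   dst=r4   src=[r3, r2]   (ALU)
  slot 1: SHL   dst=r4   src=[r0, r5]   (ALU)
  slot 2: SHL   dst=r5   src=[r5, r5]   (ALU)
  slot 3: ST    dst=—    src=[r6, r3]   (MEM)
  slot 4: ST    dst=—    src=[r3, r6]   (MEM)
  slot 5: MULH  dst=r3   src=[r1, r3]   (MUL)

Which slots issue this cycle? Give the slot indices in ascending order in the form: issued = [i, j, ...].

[0] ALU needs rd=2 wr=1: ok; after: ALU=2 MUL=2 MEM=1 BR=1, R=2, W=2
[1] ALU needs rd=2 wr=1: WAW; after: ALU=2 MUL=2 MEM=1 BR=1, R=2, W=2
[2] ALU needs rd=1 wr=1: ok; after: ALU=1 MUL=2 MEM=1 BR=1, R=1, W=1
[3] MEM needs rd=2 wr=0: RD_PORT; after: ALU=1 MUL=2 MEM=1 BR=1, R=1, W=1
[4] MEM needs rd=2 wr=0: RD_PORT; after: ALU=1 MUL=2 MEM=1 BR=1, R=1, W=1
[5] MUL needs rd=2 wr=1: RD_PORT; after: ALU=1 MUL=2 MEM=1 BR=1, R=1, W=1

issued = [0, 2]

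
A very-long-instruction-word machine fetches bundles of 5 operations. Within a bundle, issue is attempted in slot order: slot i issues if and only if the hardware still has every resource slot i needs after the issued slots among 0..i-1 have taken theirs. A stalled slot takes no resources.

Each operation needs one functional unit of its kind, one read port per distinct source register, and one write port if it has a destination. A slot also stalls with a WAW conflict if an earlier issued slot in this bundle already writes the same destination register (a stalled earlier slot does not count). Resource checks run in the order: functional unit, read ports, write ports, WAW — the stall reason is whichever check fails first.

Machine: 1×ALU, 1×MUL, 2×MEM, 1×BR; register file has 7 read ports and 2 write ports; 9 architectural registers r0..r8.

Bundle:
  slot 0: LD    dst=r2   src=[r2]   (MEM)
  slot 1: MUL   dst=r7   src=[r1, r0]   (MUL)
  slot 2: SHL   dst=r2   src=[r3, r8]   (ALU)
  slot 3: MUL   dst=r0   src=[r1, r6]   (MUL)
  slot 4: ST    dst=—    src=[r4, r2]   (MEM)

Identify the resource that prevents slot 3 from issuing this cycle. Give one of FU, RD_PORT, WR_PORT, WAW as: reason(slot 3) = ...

reason(slot 3) = FU

slot 0 (MEM): ISSUE — free A1,Mu1,Ld1,B1 rp6 wp1
slot 1 (MUL): ISSUE — free A1,Mu0,Ld1,B1 rp4 wp0
slot 2 (ALU): stall WR_PORT — free A1,Mu0,Ld1,B1 rp4 wp0
slot 3 (MUL): stall FU — free A1,Mu0,Ld1,B1 rp4 wp0
slot 4 (MEM): ISSUE — free A1,Mu0,Ld0,B1 rp2 wp0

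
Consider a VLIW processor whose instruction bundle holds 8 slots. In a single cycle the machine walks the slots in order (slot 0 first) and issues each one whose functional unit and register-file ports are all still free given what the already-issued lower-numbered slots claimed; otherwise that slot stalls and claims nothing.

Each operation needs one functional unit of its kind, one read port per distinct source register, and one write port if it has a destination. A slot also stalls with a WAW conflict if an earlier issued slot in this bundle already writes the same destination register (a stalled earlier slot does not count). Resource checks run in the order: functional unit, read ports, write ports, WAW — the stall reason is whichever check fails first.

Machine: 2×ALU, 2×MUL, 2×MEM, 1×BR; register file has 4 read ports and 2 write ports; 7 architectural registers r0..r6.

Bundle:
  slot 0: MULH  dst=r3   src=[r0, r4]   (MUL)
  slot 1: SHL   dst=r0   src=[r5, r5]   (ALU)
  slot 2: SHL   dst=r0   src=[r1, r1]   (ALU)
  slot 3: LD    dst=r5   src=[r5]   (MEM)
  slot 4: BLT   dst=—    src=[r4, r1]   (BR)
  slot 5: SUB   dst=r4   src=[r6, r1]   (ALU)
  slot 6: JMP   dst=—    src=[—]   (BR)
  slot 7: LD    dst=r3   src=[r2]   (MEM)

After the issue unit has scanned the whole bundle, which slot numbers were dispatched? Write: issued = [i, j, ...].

issued = [0, 1, 6]

(0) want 1×MUL +2rd +1wr — yes → AL2|MU1|ME2|BR1|rd2|wr1
(1) want 1×ALU +1rd +1wr — yes → AL1|MU1|ME2|BR1|rd1|wr0
(2) want 1×ALU +1rd +1wr — WR_PORT → AL1|MU1|ME2|BR1|rd1|wr0
(3) want 1×MEM +1rd +1wr — WR_PORT → AL1|MU1|ME2|BR1|rd1|wr0
(4) want 1×BR +2rd +0wr — RD_PORT → AL1|MU1|ME2|BR1|rd1|wr0
(5) want 1×ALU +2rd +1wr — RD_PORT → AL1|MU1|ME2|BR1|rd1|wr0
(6) want 1×BR +0rd +0wr — yes → AL1|MU1|ME2|BR0|rd1|wr0
(7) want 1×MEM +1rd +1wr — WR_PORT → AL1|MU1|ME2|BR0|rd1|wr0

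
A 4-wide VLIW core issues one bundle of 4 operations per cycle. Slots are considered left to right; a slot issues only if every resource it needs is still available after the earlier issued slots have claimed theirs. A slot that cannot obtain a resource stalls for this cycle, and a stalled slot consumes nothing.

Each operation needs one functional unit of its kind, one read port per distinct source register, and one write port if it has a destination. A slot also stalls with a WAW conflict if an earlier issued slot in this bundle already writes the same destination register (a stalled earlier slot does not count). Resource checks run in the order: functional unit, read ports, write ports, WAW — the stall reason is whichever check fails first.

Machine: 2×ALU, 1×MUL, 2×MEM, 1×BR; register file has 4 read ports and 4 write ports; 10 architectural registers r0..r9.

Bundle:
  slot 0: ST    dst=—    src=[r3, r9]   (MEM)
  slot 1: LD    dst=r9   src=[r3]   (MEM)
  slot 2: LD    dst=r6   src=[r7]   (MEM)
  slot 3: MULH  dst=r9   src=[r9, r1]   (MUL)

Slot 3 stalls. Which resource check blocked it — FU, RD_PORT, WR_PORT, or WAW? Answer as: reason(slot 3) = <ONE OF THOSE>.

[0] MEM needs rd=2 wr=0: ok; after: ALU=2 MUL=1 MEM=1 BR=1, R=2, W=4
[1] MEM needs rd=1 wr=1: ok; after: ALU=2 MUL=1 MEM=0 BR=1, R=1, W=3
[2] MEM needs rd=1 wr=1: FU; after: ALU=2 MUL=1 MEM=0 BR=1, R=1, W=3
[3] MUL needs rd=2 wr=1: RD_PORT; after: ALU=2 MUL=1 MEM=0 BR=1, R=1, W=3

reason(slot 3) = RD_PORT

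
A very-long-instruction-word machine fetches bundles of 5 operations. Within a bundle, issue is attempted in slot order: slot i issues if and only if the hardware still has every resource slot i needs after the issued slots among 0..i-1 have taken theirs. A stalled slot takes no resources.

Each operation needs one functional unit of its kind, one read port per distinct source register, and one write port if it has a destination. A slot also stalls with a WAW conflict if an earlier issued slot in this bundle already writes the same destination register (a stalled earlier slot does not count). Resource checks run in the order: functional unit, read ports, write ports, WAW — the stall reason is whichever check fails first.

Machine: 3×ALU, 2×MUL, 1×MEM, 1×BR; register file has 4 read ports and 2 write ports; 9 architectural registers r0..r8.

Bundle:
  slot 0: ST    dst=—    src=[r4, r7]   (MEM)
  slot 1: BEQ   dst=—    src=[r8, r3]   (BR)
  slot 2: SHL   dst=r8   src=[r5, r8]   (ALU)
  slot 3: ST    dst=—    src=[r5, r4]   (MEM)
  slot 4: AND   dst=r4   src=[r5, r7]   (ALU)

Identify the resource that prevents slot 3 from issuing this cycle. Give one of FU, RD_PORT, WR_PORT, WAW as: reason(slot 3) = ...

reason(slot 3) = FU

slot 0 (MEM): ISSUE — free A3,Mu2,Ld0,B1 rp2 wp2
slot 1 (BR): ISSUE — free A3,Mu2,Ld0,B0 rp0 wp2
slot 2 (ALU): stall RD_PORT — free A3,Mu2,Ld0,B0 rp0 wp2
slot 3 (MEM): stall FU — free A3,Mu2,Ld0,B0 rp0 wp2
slot 4 (ALU): stall RD_PORT — free A3,Mu2,Ld0,B0 rp0 wp2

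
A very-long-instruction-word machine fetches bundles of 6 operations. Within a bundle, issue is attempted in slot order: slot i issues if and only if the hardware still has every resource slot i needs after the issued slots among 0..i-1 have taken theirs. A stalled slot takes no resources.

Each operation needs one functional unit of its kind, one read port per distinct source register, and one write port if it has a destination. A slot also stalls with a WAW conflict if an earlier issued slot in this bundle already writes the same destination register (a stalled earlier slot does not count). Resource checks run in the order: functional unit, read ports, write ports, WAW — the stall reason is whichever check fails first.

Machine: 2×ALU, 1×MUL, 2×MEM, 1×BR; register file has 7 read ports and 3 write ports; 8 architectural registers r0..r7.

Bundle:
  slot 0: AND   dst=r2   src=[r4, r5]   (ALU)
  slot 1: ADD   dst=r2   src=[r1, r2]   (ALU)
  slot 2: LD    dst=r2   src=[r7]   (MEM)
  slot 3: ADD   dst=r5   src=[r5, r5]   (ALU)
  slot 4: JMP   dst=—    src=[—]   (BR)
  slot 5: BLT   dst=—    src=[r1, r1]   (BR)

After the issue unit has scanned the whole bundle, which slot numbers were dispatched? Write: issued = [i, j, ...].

issued = [0, 3, 4]

#0 ALU src=r4,r5 dispatched  <A:1 Mu:1 Ld:2 B:1 rd:5 wr:2>
#1 ALU src=r1,r2 held:WAW  <A:1 Mu:1 Ld:2 B:1 rd:5 wr:2>
#2 MEM src=r7 held:WAW  <A:1 Mu:1 Ld:2 B:1 rd:5 wr:2>
#3 ALU src=r5,r5 dispatched  <A:0 Mu:1 Ld:2 B:1 rd:4 wr:1>
#4 BR src=- dispatched  <A:0 Mu:1 Ld:2 B:0 rd:4 wr:1>
#5 BR src=r1,r1 held:FU  <A:0 Mu:1 Ld:2 B:0 rd:4 wr:1>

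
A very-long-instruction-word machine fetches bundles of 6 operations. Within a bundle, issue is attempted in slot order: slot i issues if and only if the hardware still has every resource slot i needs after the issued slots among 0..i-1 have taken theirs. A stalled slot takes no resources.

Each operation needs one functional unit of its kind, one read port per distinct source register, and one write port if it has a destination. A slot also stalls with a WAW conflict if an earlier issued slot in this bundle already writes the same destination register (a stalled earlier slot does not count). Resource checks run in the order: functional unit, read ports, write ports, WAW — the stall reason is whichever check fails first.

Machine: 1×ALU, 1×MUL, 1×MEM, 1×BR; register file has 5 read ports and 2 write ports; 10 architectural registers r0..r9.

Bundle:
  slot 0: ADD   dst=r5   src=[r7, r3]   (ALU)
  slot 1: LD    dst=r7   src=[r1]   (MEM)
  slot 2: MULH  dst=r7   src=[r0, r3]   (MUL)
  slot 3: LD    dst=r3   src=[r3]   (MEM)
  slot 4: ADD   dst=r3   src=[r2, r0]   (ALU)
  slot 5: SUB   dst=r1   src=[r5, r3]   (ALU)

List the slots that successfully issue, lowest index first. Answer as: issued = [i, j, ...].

  0. ALU→r5 ⇒ go  {0A/1Mu/1Ld/1B | 3r 1w}
  1. MEM→r7 ⇒ go  {0A/1Mu/0Ld/1B | 2r 0w}
  2. MUL→r7 ⇒ no(WR_PORT)  {0A/1Mu/0Ld/1B | 2r 0w}
  3. MEM→r3 ⇒ no(FU)  {0A/1Mu/0Ld/1B | 2r 0w}
  4. ALU→r3 ⇒ no(FU)  {0A/1Mu/0Ld/1B | 2r 0w}
  5. ALU→r1 ⇒ no(FU)  {0A/1Mu/0Ld/1B | 2r 0w}

issued = [0, 1]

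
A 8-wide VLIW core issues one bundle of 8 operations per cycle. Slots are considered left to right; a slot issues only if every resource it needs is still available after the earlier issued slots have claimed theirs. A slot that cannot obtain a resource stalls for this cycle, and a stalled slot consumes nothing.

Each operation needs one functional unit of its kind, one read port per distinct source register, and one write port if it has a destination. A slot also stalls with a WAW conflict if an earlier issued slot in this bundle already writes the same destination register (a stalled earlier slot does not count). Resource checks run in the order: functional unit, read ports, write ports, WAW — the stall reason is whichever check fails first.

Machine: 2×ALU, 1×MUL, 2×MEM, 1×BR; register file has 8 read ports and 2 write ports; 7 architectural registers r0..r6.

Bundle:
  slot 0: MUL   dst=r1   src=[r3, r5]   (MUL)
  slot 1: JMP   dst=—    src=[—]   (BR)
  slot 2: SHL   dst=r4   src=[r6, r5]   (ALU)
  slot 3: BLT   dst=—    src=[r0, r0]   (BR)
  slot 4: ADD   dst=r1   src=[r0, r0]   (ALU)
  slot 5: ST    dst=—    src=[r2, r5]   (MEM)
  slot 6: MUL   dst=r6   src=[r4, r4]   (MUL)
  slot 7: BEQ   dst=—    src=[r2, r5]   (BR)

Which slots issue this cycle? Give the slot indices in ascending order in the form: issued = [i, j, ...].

issued = [0, 1, 2, 5]

#0 MUL src=r3,r5 dispatched  <A:2 Mu:0 Ld:2 B:1 rd:6 wr:1>
#1 BR src=- dispatched  <A:2 Mu:0 Ld:2 B:0 rd:6 wr:1>
#2 ALU src=r6,r5 dispatched  <A:1 Mu:0 Ld:2 B:0 rd:4 wr:0>
#3 BR src=r0,r0 held:FU  <A:1 Mu:0 Ld:2 B:0 rd:4 wr:0>
#4 ALU src=r0,r0 held:WR_PORT  <A:1 Mu:0 Ld:2 B:0 rd:4 wr:0>
#5 MEM src=r2,r5 dispatched  <A:1 Mu:0 Ld:1 B:0 rd:2 wr:0>
#6 MUL src=r4,r4 held:FU  <A:1 Mu:0 Ld:1 B:0 rd:2 wr:0>
#7 BR src=r2,r5 held:FU  <A:1 Mu:0 Ld:1 B:0 rd:2 wr:0>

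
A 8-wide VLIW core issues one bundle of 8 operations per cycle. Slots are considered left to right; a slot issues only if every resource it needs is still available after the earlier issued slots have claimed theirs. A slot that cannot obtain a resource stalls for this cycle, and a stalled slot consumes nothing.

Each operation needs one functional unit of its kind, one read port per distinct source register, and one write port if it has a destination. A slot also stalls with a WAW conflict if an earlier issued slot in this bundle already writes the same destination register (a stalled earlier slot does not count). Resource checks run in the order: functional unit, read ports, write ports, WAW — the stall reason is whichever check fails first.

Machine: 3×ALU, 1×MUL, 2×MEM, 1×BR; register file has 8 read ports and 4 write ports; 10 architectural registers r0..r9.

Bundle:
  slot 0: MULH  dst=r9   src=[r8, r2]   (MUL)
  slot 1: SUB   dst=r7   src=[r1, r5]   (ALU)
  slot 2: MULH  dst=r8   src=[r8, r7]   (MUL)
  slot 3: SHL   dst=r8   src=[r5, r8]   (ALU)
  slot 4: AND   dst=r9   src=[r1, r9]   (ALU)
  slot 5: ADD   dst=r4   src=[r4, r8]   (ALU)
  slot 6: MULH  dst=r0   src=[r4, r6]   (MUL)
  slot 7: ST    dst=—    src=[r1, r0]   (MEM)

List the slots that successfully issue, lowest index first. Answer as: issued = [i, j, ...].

issued = [0, 1, 3, 5]

  0. MUL→r9 ⇒ go  {3A/0Mu/2Ld/1B | 6r 3w}
  1. ALU→r7 ⇒ go  {2A/0Mu/2Ld/1B | 4r 2w}
  2. MUL→r8 ⇒ no(FU)  {2A/0Mu/2Ld/1B | 4r 2w}
  3. ALU→r8 ⇒ go  {1A/0Mu/2Ld/1B | 2r 1w}
  4. ALU→r9 ⇒ no(WAW)  {1A/0Mu/2Ld/1B | 2r 1w}
  5. ALU→r4 ⇒ go  {0A/0Mu/2Ld/1B | 0r 0w}
  6. MUL→r0 ⇒ no(FU)  {0A/0Mu/2Ld/1B | 0r 0w}
  7. MEM ⇒ no(RD_PORT)  {0A/0Mu/2Ld/1B | 0r 0w}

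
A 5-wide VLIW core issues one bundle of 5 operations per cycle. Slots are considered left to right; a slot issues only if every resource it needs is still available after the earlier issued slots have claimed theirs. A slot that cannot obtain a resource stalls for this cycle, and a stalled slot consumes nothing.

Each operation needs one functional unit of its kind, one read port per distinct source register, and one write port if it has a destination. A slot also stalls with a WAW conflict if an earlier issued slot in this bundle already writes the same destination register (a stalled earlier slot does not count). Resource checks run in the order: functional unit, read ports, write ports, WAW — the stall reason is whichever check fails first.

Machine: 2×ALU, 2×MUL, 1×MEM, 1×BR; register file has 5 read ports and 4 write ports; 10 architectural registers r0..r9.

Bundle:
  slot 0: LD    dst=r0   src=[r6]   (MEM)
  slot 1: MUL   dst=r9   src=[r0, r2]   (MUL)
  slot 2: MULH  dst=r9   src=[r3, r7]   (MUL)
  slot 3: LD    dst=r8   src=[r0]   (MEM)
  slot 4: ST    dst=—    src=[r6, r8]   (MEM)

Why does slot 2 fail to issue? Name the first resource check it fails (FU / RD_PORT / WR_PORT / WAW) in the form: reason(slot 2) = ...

slot 0 (MEM): ISSUE — free A2,Mu2,Ld0,B1 rp4 wp3
slot 1 (MUL): ISSUE — free A2,Mu1,Ld0,B1 rp2 wp2
slot 2 (MUL): stall WAW — free A2,Mu1,Ld0,B1 rp2 wp2
slot 3 (MEM): stall FU — free A2,Mu1,Ld0,B1 rp2 wp2
slot 4 (MEM): stall FU — free A2,Mu1,Ld0,B1 rp2 wp2

reason(slot 2) = WAW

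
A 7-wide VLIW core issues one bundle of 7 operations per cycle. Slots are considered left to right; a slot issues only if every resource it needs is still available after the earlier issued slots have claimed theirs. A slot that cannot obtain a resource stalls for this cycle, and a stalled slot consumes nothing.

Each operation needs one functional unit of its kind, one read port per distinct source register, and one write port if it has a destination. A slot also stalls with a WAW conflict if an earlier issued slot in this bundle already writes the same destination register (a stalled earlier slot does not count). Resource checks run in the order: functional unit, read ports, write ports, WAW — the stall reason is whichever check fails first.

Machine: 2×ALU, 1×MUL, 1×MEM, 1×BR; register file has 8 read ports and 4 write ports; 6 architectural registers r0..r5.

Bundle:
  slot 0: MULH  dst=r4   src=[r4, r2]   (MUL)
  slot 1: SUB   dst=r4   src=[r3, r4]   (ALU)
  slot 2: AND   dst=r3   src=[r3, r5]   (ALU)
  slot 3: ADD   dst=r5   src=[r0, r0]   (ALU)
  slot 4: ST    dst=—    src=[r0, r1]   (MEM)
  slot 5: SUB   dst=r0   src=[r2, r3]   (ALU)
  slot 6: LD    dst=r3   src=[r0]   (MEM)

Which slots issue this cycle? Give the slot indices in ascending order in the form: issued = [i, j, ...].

(0) want 1×MUL +2rd +1wr — yes → AL2|MU0|ME1|BR1|rd6|wr3
(1) want 1×ALU +2rd +1wr — WAW → AL2|MU0|ME1|BR1|rd6|wr3
(2) want 1×ALU +2rd +1wr — yes → AL1|MU0|ME1|BR1|rd4|wr2
(3) want 1×ALU +1rd +1wr — yes → AL0|MU0|ME1|BR1|rd3|wr1
(4) want 1×MEM +2rd +0wr — yes → AL0|MU0|ME0|BR1|rd1|wr1
(5) want 1×ALU +2rd +1wr — FU → AL0|MU0|ME0|BR1|rd1|wr1
(6) want 1×MEM +1rd +1wr — FU → AL0|MU0|ME0|BR1|rd1|wr1

issued = [0, 2, 3, 4]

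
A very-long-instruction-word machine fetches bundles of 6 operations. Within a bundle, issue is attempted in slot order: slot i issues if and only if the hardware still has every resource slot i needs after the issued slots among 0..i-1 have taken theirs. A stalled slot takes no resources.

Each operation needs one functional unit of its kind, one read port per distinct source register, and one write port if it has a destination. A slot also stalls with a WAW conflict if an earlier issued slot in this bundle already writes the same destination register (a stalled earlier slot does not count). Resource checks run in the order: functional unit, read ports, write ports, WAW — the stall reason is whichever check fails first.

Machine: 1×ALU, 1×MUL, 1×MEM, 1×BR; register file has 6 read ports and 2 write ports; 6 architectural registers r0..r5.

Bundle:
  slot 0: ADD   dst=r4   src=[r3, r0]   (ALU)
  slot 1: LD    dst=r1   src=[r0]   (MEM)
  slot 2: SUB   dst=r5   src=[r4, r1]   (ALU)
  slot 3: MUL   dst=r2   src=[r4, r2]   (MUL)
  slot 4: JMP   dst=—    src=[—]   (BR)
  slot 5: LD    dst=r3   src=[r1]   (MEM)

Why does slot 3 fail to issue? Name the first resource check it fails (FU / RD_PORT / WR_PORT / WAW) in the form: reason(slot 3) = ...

reason(slot 3) = WR_PORT

slot 0 (ALU): ISSUE — free A0,Mu1,Ld1,B1 rp4 wp1
slot 1 (MEM): ISSUE — free A0,Mu1,Ld0,B1 rp3 wp0
slot 2 (ALU): stall FU — free A0,Mu1,Ld0,B1 rp3 wp0
slot 3 (MUL): stall WR_PORT — free A0,Mu1,Ld0,B1 rp3 wp0
slot 4 (BR): ISSUE — free A0,Mu1,Ld0,B0 rp3 wp0
slot 5 (MEM): stall FU — free A0,Mu1,Ld0,B0 rp3 wp0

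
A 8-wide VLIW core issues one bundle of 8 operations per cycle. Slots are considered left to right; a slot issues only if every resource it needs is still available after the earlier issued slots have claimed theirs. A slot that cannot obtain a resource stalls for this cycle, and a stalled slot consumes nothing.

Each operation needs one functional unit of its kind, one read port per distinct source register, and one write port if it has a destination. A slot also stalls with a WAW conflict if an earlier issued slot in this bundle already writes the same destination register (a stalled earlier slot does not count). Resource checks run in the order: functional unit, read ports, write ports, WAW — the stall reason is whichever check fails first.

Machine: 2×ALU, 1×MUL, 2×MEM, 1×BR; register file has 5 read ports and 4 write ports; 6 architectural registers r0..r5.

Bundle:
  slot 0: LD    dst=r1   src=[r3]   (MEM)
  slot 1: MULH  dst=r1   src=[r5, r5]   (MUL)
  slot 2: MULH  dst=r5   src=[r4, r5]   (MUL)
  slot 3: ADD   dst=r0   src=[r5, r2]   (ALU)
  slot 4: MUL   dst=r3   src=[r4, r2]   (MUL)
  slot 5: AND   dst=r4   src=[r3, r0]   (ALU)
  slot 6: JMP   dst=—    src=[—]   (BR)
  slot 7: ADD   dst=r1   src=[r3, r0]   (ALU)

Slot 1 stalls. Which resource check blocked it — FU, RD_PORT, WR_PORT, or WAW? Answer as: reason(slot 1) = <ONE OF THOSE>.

  0. MEM→r1 ⇒ go  {2A/1Mu/1Ld/1B | 4r 3w}
  1. MUL→r1 ⇒ no(WAW)  {2A/1Mu/1Ld/1B | 4r 3w}
  2. MUL→r5 ⇒ go  {2A/0Mu/1Ld/1B | 2r 2w}
  3. ALU→r0 ⇒ go  {1A/0Mu/1Ld/1B | 0r 1w}
  4. MUL→r3 ⇒ no(FU)  {1A/0Mu/1Ld/1B | 0r 1w}
  5. ALU→r4 ⇒ no(RD_PORT)  {1A/0Mu/1Ld/1B | 0r 1w}
  6. BR ⇒ go  {1A/0Mu/1Ld/0B | 0r 1w}
  7. ALU→r1 ⇒ no(RD_PORT)  {1A/0Mu/1Ld/0B | 0r 1w}

reason(slot 1) = WAW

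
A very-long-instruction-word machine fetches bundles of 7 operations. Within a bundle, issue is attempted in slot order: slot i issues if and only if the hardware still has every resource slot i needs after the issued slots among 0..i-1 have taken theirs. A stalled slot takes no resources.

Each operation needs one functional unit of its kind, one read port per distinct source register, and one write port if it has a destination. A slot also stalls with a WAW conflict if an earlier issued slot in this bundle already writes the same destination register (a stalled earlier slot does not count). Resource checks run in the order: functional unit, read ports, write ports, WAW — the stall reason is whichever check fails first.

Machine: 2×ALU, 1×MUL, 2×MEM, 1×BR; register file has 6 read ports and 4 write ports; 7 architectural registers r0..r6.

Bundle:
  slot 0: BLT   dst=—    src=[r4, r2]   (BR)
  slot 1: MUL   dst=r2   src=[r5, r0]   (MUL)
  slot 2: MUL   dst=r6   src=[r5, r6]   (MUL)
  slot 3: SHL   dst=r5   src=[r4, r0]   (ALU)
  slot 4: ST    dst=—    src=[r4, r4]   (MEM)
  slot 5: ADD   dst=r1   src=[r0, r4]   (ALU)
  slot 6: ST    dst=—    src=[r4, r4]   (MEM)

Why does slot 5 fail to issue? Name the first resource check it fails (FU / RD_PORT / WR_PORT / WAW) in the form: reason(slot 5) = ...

  0. BR ⇒ go  {2A/1Mu/2Ld/0B | 4r 4w}
  1. MUL→r2 ⇒ go  {2A/0Mu/2Ld/0B | 2r 3w}
  2. MUL→r6 ⇒ no(FU)  {2A/0Mu/2Ld/0B | 2r 3w}
  3. ALU→r5 ⇒ go  {1A/0Mu/2Ld/0B | 0r 2w}
  4. MEM ⇒ no(RD_PORT)  {1A/0Mu/2Ld/0B | 0r 2w}
  5. ALU→r1 ⇒ no(RD_PORT)  {1A/0Mu/2Ld/0B | 0r 2w}
  6. MEM ⇒ no(RD_PORT)  {1A/0Mu/2Ld/0B | 0r 2w}

reason(slot 5) = RD_PORT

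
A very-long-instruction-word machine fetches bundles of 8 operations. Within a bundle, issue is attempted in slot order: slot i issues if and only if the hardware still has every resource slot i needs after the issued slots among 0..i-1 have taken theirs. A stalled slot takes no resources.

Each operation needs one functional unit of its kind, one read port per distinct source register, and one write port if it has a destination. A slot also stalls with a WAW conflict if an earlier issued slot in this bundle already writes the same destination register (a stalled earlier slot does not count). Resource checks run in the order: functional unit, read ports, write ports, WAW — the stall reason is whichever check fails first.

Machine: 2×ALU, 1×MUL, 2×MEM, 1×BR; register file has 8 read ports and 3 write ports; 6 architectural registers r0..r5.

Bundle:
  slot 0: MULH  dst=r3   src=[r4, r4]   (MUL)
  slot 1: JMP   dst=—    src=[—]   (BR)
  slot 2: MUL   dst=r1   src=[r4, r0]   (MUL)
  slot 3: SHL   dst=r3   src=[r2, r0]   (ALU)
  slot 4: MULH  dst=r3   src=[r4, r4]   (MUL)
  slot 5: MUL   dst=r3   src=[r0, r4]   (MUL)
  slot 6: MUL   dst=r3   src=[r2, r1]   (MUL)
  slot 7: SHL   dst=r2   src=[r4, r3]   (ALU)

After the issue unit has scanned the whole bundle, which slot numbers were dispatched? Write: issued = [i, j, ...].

  0. MUL→r3 ⇒ go  {2A/0Mu/2Ld/1B | 7r 2w}
  1. BR ⇒ go  {2A/0Mu/2Ld/0B | 7r 2w}
  2. MUL→r1 ⇒ no(FU)  {2A/0Mu/2Ld/0B | 7r 2w}
  3. ALU→r3 ⇒ no(WAW)  {2A/0Mu/2Ld/0B | 7r 2w}
  4. MUL→r3 ⇒ no(FU)  {2A/0Mu/2Ld/0B | 7r 2w}
  5. MUL→r3 ⇒ no(FU)  {2A/0Mu/2Ld/0B | 7r 2w}
  6. MUL→r3 ⇒ no(FU)  {2A/0Mu/2Ld/0B | 7r 2w}
  7. ALU→r2 ⇒ go  {1A/0Mu/2Ld/0B | 5r 1w}

issued = [0, 1, 7]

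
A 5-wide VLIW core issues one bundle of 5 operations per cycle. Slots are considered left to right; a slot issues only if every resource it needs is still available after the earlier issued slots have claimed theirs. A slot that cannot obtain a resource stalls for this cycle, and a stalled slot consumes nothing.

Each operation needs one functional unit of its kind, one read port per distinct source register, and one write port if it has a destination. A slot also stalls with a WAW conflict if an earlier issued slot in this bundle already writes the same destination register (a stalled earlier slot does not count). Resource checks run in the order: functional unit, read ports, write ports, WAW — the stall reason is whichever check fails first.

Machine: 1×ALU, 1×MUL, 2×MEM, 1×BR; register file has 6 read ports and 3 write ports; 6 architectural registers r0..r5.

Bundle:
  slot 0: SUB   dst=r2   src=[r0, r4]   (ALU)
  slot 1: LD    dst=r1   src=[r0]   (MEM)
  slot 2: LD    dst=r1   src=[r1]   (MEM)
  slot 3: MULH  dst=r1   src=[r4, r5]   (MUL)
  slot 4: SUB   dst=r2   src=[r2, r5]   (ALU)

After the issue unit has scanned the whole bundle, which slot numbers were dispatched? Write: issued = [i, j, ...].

issued = [0, 1]

#0 ALU src=r0,r4 dispatched  <A:0 Mu:1 Ld:2 B:1 rd:4 wr:2>
#1 MEM src=r0 dispatched  <A:0 Mu:1 Ld:1 B:1 rd:3 wr:1>
#2 MEM src=r1 held:WAW  <A:0 Mu:1 Ld:1 B:1 rd:3 wr:1>
#3 MUL src=r4,r5 held:WAW  <A:0 Mu:1 Ld:1 B:1 rd:3 wr:1>
#4 ALU src=r2,r5 held:FU  <A:0 Mu:1 Ld:1 B:1 rd:3 wr:1>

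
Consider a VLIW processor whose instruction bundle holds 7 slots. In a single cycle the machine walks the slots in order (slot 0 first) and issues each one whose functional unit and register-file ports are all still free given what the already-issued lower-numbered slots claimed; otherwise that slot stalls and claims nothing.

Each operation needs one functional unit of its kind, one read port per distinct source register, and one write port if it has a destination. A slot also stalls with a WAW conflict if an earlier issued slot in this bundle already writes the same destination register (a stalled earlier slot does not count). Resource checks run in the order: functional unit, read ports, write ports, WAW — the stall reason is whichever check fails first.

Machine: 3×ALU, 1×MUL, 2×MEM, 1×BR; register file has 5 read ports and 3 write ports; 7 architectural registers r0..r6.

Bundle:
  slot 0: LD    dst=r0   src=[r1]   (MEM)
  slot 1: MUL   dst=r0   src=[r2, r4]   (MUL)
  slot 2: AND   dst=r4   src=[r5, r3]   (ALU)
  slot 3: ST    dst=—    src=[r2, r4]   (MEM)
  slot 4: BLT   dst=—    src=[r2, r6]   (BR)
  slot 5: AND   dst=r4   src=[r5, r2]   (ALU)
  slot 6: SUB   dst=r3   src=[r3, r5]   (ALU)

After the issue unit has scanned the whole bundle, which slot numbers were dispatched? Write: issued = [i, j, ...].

(0) want 1×MEM +1rd +1wr — yes → AL3|MU1|ME1|BR1|rd4|wr2
(1) want 1×MUL +2rd +1wr — WAW → AL3|MU1|ME1|BR1|rd4|wr2
(2) want 1×ALU +2rd +1wr — yes → AL2|MU1|ME1|BR1|rd2|wr1
(3) want 1×MEM +2rd +0wr — yes → AL2|MU1|ME0|BR1|rd0|wr1
(4) want 1×BR +2rd +0wr — RD_PORT → AL2|MU1|ME0|BR1|rd0|wr1
(5) want 1×ALU +2rd +1wr — RD_PORT → AL2|MU1|ME0|BR1|rd0|wr1
(6) want 1×ALU +2rd +1wr — RD_PORT → AL2|MU1|ME0|BR1|rd0|wr1

issued = [0, 2, 3]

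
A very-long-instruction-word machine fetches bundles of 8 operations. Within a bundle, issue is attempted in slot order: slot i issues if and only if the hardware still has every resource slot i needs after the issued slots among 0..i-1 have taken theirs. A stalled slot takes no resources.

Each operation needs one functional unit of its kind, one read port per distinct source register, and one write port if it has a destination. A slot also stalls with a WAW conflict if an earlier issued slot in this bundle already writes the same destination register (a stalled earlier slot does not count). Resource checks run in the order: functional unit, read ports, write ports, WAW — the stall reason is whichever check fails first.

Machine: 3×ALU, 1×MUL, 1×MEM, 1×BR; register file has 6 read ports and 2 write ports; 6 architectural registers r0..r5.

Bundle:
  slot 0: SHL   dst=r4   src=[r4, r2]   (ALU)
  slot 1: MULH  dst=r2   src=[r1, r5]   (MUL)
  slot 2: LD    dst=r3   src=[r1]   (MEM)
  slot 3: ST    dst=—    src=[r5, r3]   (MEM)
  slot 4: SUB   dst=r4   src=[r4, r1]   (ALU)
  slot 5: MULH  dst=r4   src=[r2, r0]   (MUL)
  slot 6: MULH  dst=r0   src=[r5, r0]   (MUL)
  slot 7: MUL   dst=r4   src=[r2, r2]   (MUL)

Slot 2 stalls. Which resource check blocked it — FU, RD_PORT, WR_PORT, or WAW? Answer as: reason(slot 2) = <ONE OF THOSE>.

slot 0 (ALU): ISSUE — free A2,Mu1,Ld1,B1 rp4 wp1
slot 1 (MUL): ISSUE — free A2,Mu0,Ld1,B1 rp2 wp0
slot 2 (MEM): stall WR_PORT — free A2,Mu0,Ld1,B1 rp2 wp0
slot 3 (MEM): ISSUE — free A2,Mu0,Ld0,B1 rp0 wp0
slot 4 (ALU): stall RD_PORT — free A2,Mu0,Ld0,B1 rp0 wp0
slot 5 (MUL): stall FU — free A2,Mu0,Ld0,B1 rp0 wp0
slot 6 (MUL): stall FU — free A2,Mu0,Ld0,B1 rp0 wp0
slot 7 (MUL): stall FU — free A2,Mu0,Ld0,B1 rp0 wp0

reason(slot 2) = WR_PORT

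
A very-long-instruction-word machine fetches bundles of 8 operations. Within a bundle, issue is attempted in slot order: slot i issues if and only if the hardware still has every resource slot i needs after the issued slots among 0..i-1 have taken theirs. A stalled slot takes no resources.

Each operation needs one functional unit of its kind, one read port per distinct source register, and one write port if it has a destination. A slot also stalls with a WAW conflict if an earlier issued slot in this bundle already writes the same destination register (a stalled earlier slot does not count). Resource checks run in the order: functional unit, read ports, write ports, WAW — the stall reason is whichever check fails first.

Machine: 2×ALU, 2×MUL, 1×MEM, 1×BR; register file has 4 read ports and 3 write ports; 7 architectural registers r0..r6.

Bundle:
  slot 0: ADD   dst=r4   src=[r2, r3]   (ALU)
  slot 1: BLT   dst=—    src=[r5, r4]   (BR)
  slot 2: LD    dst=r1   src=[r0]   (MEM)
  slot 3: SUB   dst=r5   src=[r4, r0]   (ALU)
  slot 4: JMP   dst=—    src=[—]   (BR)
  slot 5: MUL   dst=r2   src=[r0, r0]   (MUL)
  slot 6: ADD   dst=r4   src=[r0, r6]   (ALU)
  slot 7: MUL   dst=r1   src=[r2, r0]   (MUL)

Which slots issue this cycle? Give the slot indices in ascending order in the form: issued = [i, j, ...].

issued = [0, 1]

  0. ALU→r4 ⇒ go  {1A/2Mu/1Ld/1B | 2r 2w}
  1. BR ⇒ go  {1A/2Mu/1Ld/0B | 0r 2w}
  2. MEM→r1 ⇒ no(RD_PORT)  {1A/2Mu/1Ld/0B | 0r 2w}
  3. ALU→r5 ⇒ no(RD_PORT)  {1A/2Mu/1Ld/0B | 0r 2w}
  4. BR ⇒ no(FU)  {1A/2Mu/1Ld/0B | 0r 2w}
  5. MUL→r2 ⇒ no(RD_PORT)  {1A/2Mu/1Ld/0B | 0r 2w}
  6. ALU→r4 ⇒ no(RD_PORT)  {1A/2Mu/1Ld/0B | 0r 2w}
  7. MUL→r1 ⇒ no(RD_PORT)  {1A/2Mu/1Ld/0B | 0r 2w}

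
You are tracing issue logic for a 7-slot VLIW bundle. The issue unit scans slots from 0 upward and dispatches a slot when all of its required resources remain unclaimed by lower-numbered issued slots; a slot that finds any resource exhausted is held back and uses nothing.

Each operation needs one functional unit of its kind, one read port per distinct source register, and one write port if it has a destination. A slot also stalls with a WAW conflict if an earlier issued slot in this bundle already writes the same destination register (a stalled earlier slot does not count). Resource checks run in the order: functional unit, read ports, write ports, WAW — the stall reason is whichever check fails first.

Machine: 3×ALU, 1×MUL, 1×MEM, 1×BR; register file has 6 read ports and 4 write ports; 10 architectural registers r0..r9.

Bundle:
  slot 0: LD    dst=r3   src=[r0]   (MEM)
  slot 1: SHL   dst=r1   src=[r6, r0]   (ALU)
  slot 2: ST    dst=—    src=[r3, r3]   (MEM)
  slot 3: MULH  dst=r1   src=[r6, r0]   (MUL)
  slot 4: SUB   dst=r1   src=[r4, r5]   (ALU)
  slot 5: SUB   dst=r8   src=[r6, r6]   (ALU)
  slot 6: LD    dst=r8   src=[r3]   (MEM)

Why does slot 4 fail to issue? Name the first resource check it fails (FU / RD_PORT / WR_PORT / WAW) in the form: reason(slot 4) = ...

reason(slot 4) = WAW

slot 0 (MEM): ISSUE — free A3,Mu1,Ld0,B1 rp5 wp3
slot 1 (ALU): ISSUE — free A2,Mu1,Ld0,B1 rp3 wp2
slot 2 (MEM): stall FU — free A2,Mu1,Ld0,B1 rp3 wp2
slot 3 (MUL): stall WAW — free A2,Mu1,Ld0,B1 rp3 wp2
slot 4 (ALU): stall WAW — free A2,Mu1,Ld0,B1 rp3 wp2
slot 5 (ALU): ISSUE — free A1,Mu1,Ld0,B1 rp2 wp1
slot 6 (MEM): stall FU — free A1,Mu1,Ld0,B1 rp2 wp1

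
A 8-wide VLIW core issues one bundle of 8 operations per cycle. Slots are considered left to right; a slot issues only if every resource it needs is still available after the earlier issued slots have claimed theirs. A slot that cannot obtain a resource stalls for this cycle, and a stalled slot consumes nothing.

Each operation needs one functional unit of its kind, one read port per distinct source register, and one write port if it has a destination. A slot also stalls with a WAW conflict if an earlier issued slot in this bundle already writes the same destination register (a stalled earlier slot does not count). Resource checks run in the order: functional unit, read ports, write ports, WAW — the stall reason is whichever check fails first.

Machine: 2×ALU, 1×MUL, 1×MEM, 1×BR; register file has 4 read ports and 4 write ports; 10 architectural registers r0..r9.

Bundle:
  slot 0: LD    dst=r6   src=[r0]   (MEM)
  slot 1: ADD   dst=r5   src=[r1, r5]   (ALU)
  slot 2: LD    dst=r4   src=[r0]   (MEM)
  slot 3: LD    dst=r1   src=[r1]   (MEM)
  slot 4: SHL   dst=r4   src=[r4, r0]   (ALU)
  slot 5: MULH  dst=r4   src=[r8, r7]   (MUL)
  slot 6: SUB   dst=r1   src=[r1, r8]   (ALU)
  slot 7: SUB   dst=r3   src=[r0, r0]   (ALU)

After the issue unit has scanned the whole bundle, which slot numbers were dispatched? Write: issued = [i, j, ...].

#0 MEM src=r0 dispatched  <A:2 Mu:1 Ld:0 B:1 rd:3 wr:3>
#1 ALU src=r1,r5 dispatched  <A:1 Mu:1 Ld:0 B:1 rd:1 wr:2>
#2 MEM src=r0 held:FU  <A:1 Mu:1 Ld:0 B:1 rd:1 wr:2>
#3 MEM src=r1 held:FU  <A:1 Mu:1 Ld:0 B:1 rd:1 wr:2>
#4 ALU src=r4,r0 held:RD_PORT  <A:1 Mu:1 Ld:0 B:1 rd:1 wr:2>
#5 MUL src=r8,r7 held:RD_PORT  <A:1 Mu:1 Ld:0 B:1 rd:1 wr:2>
#6 ALU src=r1,r8 held:RD_PORT  <A:1 Mu:1 Ld:0 B:1 rd:1 wr:2>
#7 ALU src=r0,r0 dispatched  <A:0 Mu:1 Ld:0 B:1 rd:0 wr:1>

issued = [0, 1, 7]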